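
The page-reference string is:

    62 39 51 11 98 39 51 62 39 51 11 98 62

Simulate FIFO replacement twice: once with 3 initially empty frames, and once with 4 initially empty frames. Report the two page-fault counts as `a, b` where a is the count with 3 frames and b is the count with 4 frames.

3 frames: F F F F F F F F . . F F . → 10 faults.
4 frames: F F F F F . . F F F F F F → 11 faults.
11 > 10: adding a frame increased faults — Belady's anomaly.

10, 11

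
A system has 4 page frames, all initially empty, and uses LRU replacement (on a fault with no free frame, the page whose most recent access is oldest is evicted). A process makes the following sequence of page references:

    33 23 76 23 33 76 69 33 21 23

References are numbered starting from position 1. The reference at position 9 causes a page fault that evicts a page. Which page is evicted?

pos 1: 33: fault, frames [33]
pos 2: 23: fault, frames [33, 23]
pos 3: 76: fault, frames [33, 23, 76]
pos 4: 23: hit
pos 5: 33: hit
pos 6: 76: hit
pos 7: 69: fault, frames [23, 33, 76, 69]
pos 8: 33: hit
pos 9: 21: fault, evict 23, frames [76, 69, 33, 21]
At position 9, page 23 is evicted.

23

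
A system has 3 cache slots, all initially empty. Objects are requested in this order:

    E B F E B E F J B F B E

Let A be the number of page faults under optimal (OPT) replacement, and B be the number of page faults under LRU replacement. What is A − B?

-1

Under OPT: F F F . . . . F . . . F → 5 faults.
Under LRU: F F F . . . . F F . . F → 6 faults.
A − B = 5 − 6 = -1.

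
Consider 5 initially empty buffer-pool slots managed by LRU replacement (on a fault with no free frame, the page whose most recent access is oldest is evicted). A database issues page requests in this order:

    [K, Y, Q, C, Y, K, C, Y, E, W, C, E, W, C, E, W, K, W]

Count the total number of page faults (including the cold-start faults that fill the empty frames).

6

K -> miss, frames {K}
Y -> miss, frames {K,Y}
Q -> miss, frames {K,Y,Q}
C -> miss, frames {K,Y,Q,C}
Y -> hit
K -> hit
C -> hit
Y -> hit
E -> miss, frames {Q,K,C,Y,E}
W -> miss, evict Q, frames {K,C,Y,E,W}
C -> hit
E -> hit
W -> hit
C -> hit
E -> hit
W -> hit
K -> hit
W -> hit
Page faults: 6.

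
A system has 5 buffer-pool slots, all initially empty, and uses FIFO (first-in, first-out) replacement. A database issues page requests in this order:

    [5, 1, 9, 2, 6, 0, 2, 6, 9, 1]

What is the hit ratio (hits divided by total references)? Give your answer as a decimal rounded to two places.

5 -> miss, frames (5)
1 -> miss, frames (5 1)
9 -> miss, frames (5 1 9)
2 -> miss, frames (5 1 9 2)
6 -> miss, frames (5 1 9 2 6)
0 -> miss, evict 5, frames (1 9 2 6 0)
2 -> hit
6 -> hit
9 -> hit
1 -> hit
Hits: 4 of 10 references → 4/10 = 0.4000.

0.40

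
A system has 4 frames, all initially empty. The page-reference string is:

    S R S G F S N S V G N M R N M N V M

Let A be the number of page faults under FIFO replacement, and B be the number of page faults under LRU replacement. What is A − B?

Under FIFO: F F . F F . F F F F . F F F . . F . → 12 faults.
Under LRU: F F . F F . F . F F . F F . . . F . → 10 faults.
A − B = 12 − 10 = 2.

2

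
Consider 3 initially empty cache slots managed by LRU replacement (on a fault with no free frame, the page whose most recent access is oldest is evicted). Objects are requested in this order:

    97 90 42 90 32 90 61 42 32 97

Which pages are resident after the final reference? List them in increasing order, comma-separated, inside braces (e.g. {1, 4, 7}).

{32, 42, 97}

97 -> fault, frames (97)
90 -> fault, frames (97 90)
42 -> fault, frames (97 90 42)
90 -> hit
32 -> fault, evict 97, frames (42 90 32)
90 -> hit
61 -> fault, evict 42, frames (32 90 61)
42 -> fault, evict 32, frames (90 61 42)
32 -> fault, evict 90, frames (61 42 32)
97 -> fault, evict 61, frames (42 32 97)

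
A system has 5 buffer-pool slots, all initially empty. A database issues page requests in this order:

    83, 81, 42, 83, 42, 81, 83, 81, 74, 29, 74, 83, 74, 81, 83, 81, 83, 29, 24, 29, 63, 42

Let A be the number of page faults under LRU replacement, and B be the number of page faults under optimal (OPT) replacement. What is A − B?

Under LRU: F F F . . . . . F F . . . . . . . . F . F F → 8 faults.
Under OPT: F F F . . . . . F F . . . . . . . . F . F . → 7 faults.
A − B = 8 − 7 = 1.

1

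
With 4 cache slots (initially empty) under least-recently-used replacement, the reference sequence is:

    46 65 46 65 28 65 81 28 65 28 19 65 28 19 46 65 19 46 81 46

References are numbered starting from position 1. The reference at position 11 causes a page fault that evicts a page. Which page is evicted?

pos 1: 46 → miss, frames {46}
pos 2: 65 → miss, frames {46,65}
pos 3: 46 → hit
pos 4: 65 → hit
pos 5: 28 → miss, frames {46,65,28}
pos 6: 65 → hit
pos 7: 81 → miss, frames {46,28,65,81}
pos 8: 28 → hit
pos 9: 65 → hit
pos 10: 28 → hit
pos 11: 19 → miss, evict 46, frames {81,65,28,19}
At position 11, page 46 is evicted.

46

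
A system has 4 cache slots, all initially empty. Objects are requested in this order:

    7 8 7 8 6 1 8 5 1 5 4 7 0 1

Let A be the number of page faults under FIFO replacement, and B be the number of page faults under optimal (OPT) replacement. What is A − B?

Under FIFO: F F . . F F . F . . F F F F → 9 faults.
Under OPT: F F . . F F . F . . F . F . → 7 faults.
A − B = 9 − 7 = 2.

2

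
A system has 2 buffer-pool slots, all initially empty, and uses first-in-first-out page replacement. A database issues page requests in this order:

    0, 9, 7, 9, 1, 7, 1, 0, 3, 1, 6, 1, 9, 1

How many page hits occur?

4

0 → miss, frames [0]
9 → miss, frames [0, 9]
7 → miss, evict 0, frames [9, 7]
9 → hit
1 → miss, evict 9, frames [7, 1]
7 → hit
1 → hit
0 → miss, evict 7, frames [1, 0]
3 → miss, evict 1, frames [0, 3]
1 → miss, evict 0, frames [3, 1]
6 → miss, evict 3, frames [1, 6]
1 → hit
9 → miss, evict 1, frames [6, 9]
1 → miss, evict 6, frames [9, 1]
Hits: 4.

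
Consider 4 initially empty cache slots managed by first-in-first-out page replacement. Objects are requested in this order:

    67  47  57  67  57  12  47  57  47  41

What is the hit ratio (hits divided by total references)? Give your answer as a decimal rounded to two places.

0.50

67 -> miss, frames (67)
47 -> miss, frames (67 47)
57 -> miss, frames (67 47 57)
67 -> hit
57 -> hit
12 -> miss, frames (67 47 57 12)
47 -> hit
57 -> hit
47 -> hit
41 -> miss, evict 67, frames (47 57 12 41)
Hits: 5 of 10 references → 5/10 = 0.5000.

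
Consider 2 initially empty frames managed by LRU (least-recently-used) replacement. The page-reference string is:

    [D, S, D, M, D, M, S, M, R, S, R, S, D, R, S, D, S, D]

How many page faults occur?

10

D → fault, frames (D)
S → fault, frames (D S)
D → hit
M → fault, evict S, frames (D M)
D → hit
M → hit
S → fault, evict D, frames (M S)
M → hit
R → fault, evict S, frames (M R)
S → fault, evict M, frames (R S)
R → hit
S → hit
D → fault, evict R, frames (S D)
R → fault, evict S, frames (D R)
S → fault, evict D, frames (R S)
D → fault, evict R, frames (S D)
S → hit
D → hit
Page faults: 10.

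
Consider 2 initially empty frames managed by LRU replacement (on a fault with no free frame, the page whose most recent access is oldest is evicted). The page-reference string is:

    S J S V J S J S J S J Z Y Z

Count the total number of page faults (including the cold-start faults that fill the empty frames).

S → miss, frames {S}
J → miss, frames {S,J}
S → hit
V → miss, evict J, frames {S,V}
J → miss, evict S, frames {V,J}
S → miss, evict V, frames {J,S}
J → hit
S → hit
J → hit
S → hit
J → hit
Z → miss, evict S, frames {J,Z}
Y → miss, evict J, frames {Z,Y}
Z → hit
Page faults: 7.

7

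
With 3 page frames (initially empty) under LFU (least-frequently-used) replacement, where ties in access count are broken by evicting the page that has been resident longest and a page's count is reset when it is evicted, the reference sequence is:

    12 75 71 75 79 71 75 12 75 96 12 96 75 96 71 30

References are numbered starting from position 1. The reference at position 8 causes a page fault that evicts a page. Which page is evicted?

pos 1: 12 → fault, frames {12}
pos 2: 75 → fault, frames {12,75}
pos 3: 71 → fault, frames {12,75,71}
pos 4: 75 → hit
pos 5: 79 → fault, evict 12, frames {75,71,79}
pos 6: 71 → hit
pos 7: 75 → hit
pos 8: 12 → fault, evict 79, frames {75,71,12}
At position 8, page 79 is evicted.

79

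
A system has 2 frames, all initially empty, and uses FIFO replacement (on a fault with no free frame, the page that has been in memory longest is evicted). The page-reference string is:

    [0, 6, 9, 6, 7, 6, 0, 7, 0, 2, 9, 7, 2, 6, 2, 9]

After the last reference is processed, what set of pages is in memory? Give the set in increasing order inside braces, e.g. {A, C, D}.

0: fault, frames {0}
6: fault, frames {0,6}
9: fault, evict 0, frames {6,9}
6: hit
7: fault, evict 6, frames {9,7}
6: fault, evict 9, frames {7,6}
0: fault, evict 7, frames {6,0}
7: fault, evict 6, frames {0,7}
0: hit
2: fault, evict 0, frames {7,2}
9: fault, evict 7, frames {2,9}
7: fault, evict 2, frames {9,7}
2: fault, evict 9, frames {7,2}
6: fault, evict 7, frames {2,6}
2: hit
9: fault, evict 2, frames {6,9}

{6, 9}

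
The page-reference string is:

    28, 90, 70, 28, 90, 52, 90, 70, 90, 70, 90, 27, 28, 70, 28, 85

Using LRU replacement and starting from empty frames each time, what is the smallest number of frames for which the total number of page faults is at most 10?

3

f=1: 16 faults
f=2: 11 faults
f=3: 9 faults
f=4: 7 faults
f=5: 6 faults
f=6: 6 faults
Smallest f with faults ≤ 10 is 3.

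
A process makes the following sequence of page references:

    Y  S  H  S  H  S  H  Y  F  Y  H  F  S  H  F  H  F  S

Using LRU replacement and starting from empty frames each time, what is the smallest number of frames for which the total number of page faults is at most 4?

f=1: 18 faults
f=2: 11 faults
f=3: 5 faults
f=4: 4 faults
Smallest f with faults ≤ 4 is 4.

4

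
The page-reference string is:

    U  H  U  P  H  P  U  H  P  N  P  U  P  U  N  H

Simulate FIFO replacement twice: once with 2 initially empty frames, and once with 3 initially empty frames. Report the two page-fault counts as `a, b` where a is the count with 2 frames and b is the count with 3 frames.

11, 6

2 frames: F F . F . . F F F F . F F . F F → 11 faults.
3 frames: F F . F . . . . . F . F . . . F → 6 faults.
6 < 11: adding a frame reduced faults, as is typical.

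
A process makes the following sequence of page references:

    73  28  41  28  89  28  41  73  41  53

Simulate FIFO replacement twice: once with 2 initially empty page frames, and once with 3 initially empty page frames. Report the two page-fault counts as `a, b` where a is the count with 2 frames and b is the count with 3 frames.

8, 6

2 frames: F F F . F F F F . F → 8 faults.
3 frames: F F F . F . . F . F → 6 faults.
6 < 8: adding a frame reduced faults, as is typical.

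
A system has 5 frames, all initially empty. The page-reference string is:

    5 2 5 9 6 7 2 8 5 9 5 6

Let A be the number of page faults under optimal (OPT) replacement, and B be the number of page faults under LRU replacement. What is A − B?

Under OPT: F F . F F F . F . . . . → 6 faults.
Under LRU: F F . F F F . F F F . F → 9 faults.
A − B = 6 − 9 = -3.

-3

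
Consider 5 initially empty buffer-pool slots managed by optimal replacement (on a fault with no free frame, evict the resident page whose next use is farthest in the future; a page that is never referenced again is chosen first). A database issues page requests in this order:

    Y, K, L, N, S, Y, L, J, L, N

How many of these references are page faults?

6

Y -> fault, frames [Y]
K -> fault, frames [Y, K]
L -> fault, frames [Y, K, L]
N -> fault, frames [Y, K, L, N]
S -> fault, frames [Y, K, L, N, S]
Y -> hit
L -> hit
J -> fault, evict S, frames [Y, K, L, N, J]
L -> hit
N -> hit
Page faults: 6.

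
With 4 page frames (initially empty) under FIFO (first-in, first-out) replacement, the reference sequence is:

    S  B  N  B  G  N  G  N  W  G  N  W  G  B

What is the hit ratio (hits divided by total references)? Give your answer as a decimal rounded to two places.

0.64

S: fault, frames (S)
B: fault, frames (S B)
N: fault, frames (S B N)
B: hit
G: fault, frames (S B N G)
N: hit
G: hit
N: hit
W: fault, evict S, frames (B N G W)
G: hit
N: hit
W: hit
G: hit
B: hit
Hits: 9 of 14 references → 9/14 = 0.6429.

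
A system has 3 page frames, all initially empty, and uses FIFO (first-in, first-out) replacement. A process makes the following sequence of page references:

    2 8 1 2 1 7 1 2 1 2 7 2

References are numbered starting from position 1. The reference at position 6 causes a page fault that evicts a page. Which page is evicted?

2

pos 1: 2: fault, frames (2)
pos 2: 8: fault, frames (2 8)
pos 3: 1: fault, frames (2 8 1)
pos 4: 2: hit
pos 5: 1: hit
pos 6: 7: fault, evict 2, frames (8 1 7)
At position 6, page 2 is evicted.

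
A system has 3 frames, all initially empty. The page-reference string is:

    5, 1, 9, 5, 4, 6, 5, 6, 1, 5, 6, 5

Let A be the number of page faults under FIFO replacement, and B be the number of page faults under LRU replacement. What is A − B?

1

Under FIFO: F F F . F F F . F . . . → 7 faults.
Under LRU: F F F . F F . . F . . . → 6 faults.
A − B = 7 − 6 = 1.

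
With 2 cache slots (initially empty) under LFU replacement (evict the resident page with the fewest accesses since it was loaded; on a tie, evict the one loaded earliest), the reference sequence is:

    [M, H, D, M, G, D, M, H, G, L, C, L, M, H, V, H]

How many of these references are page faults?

M → miss, frames {M}
H → miss, frames {M,H}
D → miss, evict M, frames {H,D}
M → miss, evict H, frames {D,M}
G → miss, evict D, frames {M,G}
D → miss, evict M, frames {G,D}
M → miss, evict G, frames {D,M}
H → miss, evict D, frames {M,H}
G → miss, evict M, frames {H,G}
L → miss, evict H, frames {G,L}
C → miss, evict G, frames {L,C}
L → hit
M → miss, evict C, frames {L,M}
H → miss, evict M, frames {L,H}
V → miss, evict H, frames {L,V}
H → miss, evict V, frames {L,H}
Page faults: 15.

15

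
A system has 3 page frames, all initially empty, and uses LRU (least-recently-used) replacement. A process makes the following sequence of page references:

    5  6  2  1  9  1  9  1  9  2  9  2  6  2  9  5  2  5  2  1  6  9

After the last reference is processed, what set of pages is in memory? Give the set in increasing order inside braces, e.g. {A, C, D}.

{1, 6, 9}

5 -> fault, frames (5)
6 -> fault, frames (5 6)
2 -> fault, frames (5 6 2)
1 -> fault, evict 5, frames (6 2 1)
9 -> fault, evict 6, frames (2 1 9)
1 -> hit
9 -> hit
1 -> hit
9 -> hit
2 -> hit
9 -> hit
2 -> hit
6 -> fault, evict 1, frames (9 2 6)
2 -> hit
9 -> hit
5 -> fault, evict 6, frames (2 9 5)
2 -> hit
5 -> hit
2 -> hit
1 -> fault, evict 9, frames (5 2 1)
6 -> fault, evict 5, frames (2 1 6)
9 -> fault, evict 2, frames (1 6 9)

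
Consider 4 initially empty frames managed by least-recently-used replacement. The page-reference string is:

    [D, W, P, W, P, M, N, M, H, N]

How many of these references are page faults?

6

D: fault, frames (D)
W: fault, frames (D W)
P: fault, frames (D W P)
W: hit
P: hit
M: fault, frames (D W P M)
N: fault, evict D, frames (W P M N)
M: hit
H: fault, evict W, frames (P N M H)
N: hit
Page faults: 6.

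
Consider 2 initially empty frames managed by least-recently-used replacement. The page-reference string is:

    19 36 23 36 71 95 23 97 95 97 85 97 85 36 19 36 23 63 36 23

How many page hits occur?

19 → miss, frames {19}
36 → miss, frames {19,36}
23 → miss, evict 19, frames {36,23}
36 → hit
71 → miss, evict 23, frames {36,71}
95 → miss, evict 36, frames {71,95}
23 → miss, evict 71, frames {95,23}
97 → miss, evict 95, frames {23,97}
95 → miss, evict 23, frames {97,95}
97 → hit
85 → miss, evict 95, frames {97,85}
97 → hit
85 → hit
36 → miss, evict 97, frames {85,36}
19 → miss, evict 85, frames {36,19}
36 → hit
23 → miss, evict 19, frames {36,23}
63 → miss, evict 36, frames {23,63}
36 → miss, evict 23, frames {63,36}
23 → miss, evict 63, frames {36,23}
Hits: 5.

5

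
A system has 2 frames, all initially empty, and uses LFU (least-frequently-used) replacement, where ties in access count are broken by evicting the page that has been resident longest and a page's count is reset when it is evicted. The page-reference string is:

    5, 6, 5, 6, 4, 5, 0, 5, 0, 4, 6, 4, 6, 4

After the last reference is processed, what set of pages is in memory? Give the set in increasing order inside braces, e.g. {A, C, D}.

{4, 6}

5 -> fault, frames (5)
6 -> fault, frames (5 6)
5 -> hit
6 -> hit
4 -> fault, evict 5, frames (6 4)
5 -> fault, evict 4, frames (6 5)
0 -> fault, evict 5, frames (6 0)
5 -> fault, evict 0, frames (6 5)
0 -> fault, evict 5, frames (6 0)
4 -> fault, evict 0, frames (6 4)
6 -> hit
4 -> hit
6 -> hit
4 -> hit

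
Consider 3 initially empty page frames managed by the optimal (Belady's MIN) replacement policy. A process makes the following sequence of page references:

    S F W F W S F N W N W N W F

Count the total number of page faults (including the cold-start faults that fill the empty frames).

4

S: fault, frames {S}
F: fault, frames {S,F}
W: fault, frames {S,F,W}
F: hit
W: hit
S: hit
F: hit
N: fault, evict S, frames {F,W,N}
W: hit
N: hit
W: hit
N: hit
W: hit
F: hit
Page faults: 4.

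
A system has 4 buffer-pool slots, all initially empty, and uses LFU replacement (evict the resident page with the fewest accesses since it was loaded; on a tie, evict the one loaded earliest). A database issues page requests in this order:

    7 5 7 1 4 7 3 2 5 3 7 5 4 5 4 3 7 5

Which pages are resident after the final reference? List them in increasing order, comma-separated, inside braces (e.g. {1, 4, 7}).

{3, 4, 5, 7}

7 → fault, frames (7)
5 → fault, frames (7 5)
7 → hit
1 → fault, frames (7 5 1)
4 → fault, frames (7 5 1 4)
7 → hit
3 → fault, evict 5, frames (7 1 4 3)
2 → fault, evict 1, frames (7 4 3 2)
5 → fault, evict 4, frames (7 3 2 5)
3 → hit
7 → hit
5 → hit
4 → fault, evict 2, frames (7 3 5 4)
5 → hit
4 → hit
3 → hit
7 → hit
5 → hit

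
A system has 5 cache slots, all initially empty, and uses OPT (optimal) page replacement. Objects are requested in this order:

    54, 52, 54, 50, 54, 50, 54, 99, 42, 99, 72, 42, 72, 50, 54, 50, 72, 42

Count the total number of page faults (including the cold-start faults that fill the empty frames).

54: fault, frames (54)
52: fault, frames (54 52)
54: hit
50: fault, frames (54 52 50)
54: hit
50: hit
54: hit
99: fault, frames (54 52 50 99)
42: fault, frames (54 52 50 99 42)
99: hit
72: fault, evict 99, frames (54 52 50 42 72)
42: hit
72: hit
50: hit
54: hit
50: hit
72: hit
42: hit
Page faults: 6.

6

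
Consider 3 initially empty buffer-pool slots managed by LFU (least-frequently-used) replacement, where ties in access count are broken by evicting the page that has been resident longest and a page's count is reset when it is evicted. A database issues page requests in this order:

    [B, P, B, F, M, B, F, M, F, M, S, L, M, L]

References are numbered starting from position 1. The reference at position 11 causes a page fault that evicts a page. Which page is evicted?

pos 1: B: miss, frames {B}
pos 2: P: miss, frames {B,P}
pos 3: B: hit
pos 4: F: miss, frames {B,P,F}
pos 5: M: miss, evict P, frames {B,F,M}
pos 6: B: hit
pos 7: F: hit
pos 8: M: hit
pos 9: F: hit
pos 10: M: hit
pos 11: S: miss, evict B, frames {F,M,S}
At position 11, page B is evicted.

B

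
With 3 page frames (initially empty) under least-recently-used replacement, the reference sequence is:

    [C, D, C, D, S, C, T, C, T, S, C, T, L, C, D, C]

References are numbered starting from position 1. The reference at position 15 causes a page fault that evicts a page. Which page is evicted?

pos 1: C -> miss, frames [C]
pos 2: D -> miss, frames [C, D]
pos 3: C -> hit
pos 4: D -> hit
pos 5: S -> miss, frames [C, D, S]
pos 6: C -> hit
pos 7: T -> miss, evict D, frames [S, C, T]
pos 8: C -> hit
pos 9: T -> hit
pos 10: S -> hit
pos 11: C -> hit
pos 12: T -> hit
pos 13: L -> miss, evict S, frames [C, T, L]
pos 14: C -> hit
pos 15: D -> miss, evict T, frames [L, C, D]
At position 15, page T is evicted.

T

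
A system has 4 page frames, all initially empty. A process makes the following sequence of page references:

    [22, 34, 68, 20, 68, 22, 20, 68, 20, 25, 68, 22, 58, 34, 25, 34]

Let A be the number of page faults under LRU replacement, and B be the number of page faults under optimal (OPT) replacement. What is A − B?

2

Under LRU: F F F F . . . . . F . . F F F . → 8 faults.
Under OPT: F F F F . . . . . F . . F . . . → 6 faults.
A − B = 8 − 6 = 2.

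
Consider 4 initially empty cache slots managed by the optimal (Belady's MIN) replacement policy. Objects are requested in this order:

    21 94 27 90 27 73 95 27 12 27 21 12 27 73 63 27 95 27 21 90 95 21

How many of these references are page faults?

21 -> fault, frames [21]
94 -> fault, frames [21, 94]
27 -> fault, frames [21, 94, 27]
90 -> fault, frames [21, 94, 27, 90]
27 -> hit
73 -> fault, evict 94, frames [21, 27, 90, 73]
95 -> fault, evict 90, frames [21, 27, 73, 95]
27 -> hit
12 -> fault, evict 95, frames [21, 27, 73, 12]
27 -> hit
21 -> hit
12 -> hit
27 -> hit
73 -> hit
63 -> fault, evict 12, frames [21, 27, 73, 63]
27 -> hit
95 -> fault, evict 63, frames [21, 27, 73, 95]
27 -> hit
21 -> hit
90 -> fault, evict 73, frames [21, 27, 95, 90]
95 -> hit
21 -> hit
Page faults: 10.

10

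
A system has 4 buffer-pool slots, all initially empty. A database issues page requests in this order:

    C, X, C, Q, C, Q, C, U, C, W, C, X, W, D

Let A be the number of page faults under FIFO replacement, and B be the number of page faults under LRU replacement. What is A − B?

1

Under FIFO: F F . F . . . F . F F F . F → 8 faults.
Under LRU: F F . F . . . F . F . F . F → 7 faults.
A − B = 8 − 7 = 1.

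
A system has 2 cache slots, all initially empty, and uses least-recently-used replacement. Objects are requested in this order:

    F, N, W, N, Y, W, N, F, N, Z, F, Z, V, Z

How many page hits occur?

F -> miss, frames (F)
N -> miss, frames (F N)
W -> miss, evict F, frames (N W)
N -> hit
Y -> miss, evict W, frames (N Y)
W -> miss, evict N, frames (Y W)
N -> miss, evict Y, frames (W N)
F -> miss, evict W, frames (N F)
N -> hit
Z -> miss, evict F, frames (N Z)
F -> miss, evict N, frames (Z F)
Z -> hit
V -> miss, evict F, frames (Z V)
Z -> hit
Hits: 4.

4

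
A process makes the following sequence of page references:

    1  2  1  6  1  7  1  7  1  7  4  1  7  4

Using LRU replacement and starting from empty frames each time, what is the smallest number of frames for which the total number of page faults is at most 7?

f=1: 14 faults
f=2: 8 faults
f=3: 5 faults
f=4: 5 faults
f=5: 5 faults
Smallest f with faults ≤ 7 is 3.

3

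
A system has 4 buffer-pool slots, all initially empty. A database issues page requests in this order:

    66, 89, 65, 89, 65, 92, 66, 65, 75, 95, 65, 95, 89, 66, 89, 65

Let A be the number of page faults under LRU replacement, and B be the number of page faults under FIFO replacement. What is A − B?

Under LRU: F F F . . F . . F F . . F F . . → 8 faults.
Under FIFO: F F F . . F . . F F . . F F . F → 9 faults.
A − B = 8 − 9 = -1.

-1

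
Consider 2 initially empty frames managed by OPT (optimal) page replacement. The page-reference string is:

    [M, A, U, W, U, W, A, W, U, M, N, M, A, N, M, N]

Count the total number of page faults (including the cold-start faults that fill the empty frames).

M -> fault, frames {M}
A -> fault, frames {M,A}
U -> fault, evict M, frames {A,U}
W -> fault, evict A, frames {U,W}
U -> hit
W -> hit
A -> fault, evict U, frames {W,A}
W -> hit
U -> fault, evict W, frames {A,U}
M -> fault, evict U, frames {A,M}
N -> fault, evict A, frames {M,N}
M -> hit
A -> fault, evict M, frames {N,A}
N -> hit
M -> fault, evict A, frames {N,M}
N -> hit
Page faults: 10.

10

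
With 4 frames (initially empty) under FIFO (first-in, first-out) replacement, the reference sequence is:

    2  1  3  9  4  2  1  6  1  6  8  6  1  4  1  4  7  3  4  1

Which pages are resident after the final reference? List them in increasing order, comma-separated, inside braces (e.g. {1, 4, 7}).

2: fault, frames [2]
1: fault, frames [2, 1]
3: fault, frames [2, 1, 3]
9: fault, frames [2, 1, 3, 9]
4: fault, evict 2, frames [1, 3, 9, 4]
2: fault, evict 1, frames [3, 9, 4, 2]
1: fault, evict 3, frames [9, 4, 2, 1]
6: fault, evict 9, frames [4, 2, 1, 6]
1: hit
6: hit
8: fault, evict 4, frames [2, 1, 6, 8]
6: hit
1: hit
4: fault, evict 2, frames [1, 6, 8, 4]
1: hit
4: hit
7: fault, evict 1, frames [6, 8, 4, 7]
3: fault, evict 6, frames [8, 4, 7, 3]
4: hit
1: fault, evict 8, frames [4, 7, 3, 1]

{1, 3, 4, 7}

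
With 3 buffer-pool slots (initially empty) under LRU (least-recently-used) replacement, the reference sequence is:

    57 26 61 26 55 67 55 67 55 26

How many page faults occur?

5

57: fault, frames (57)
26: fault, frames (57 26)
61: fault, frames (57 26 61)
26: hit
55: fault, evict 57, frames (61 26 55)
67: fault, evict 61, frames (26 55 67)
55: hit
67: hit
55: hit
26: hit
Page faults: 5.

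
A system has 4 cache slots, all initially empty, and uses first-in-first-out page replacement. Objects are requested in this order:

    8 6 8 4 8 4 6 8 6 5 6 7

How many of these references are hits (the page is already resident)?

8: fault, frames [8]
6: fault, frames [8, 6]
8: hit
4: fault, frames [8, 6, 4]
8: hit
4: hit
6: hit
8: hit
6: hit
5: fault, frames [8, 6, 4, 5]
6: hit
7: fault, evict 8, frames [6, 4, 5, 7]
Hits: 7.

7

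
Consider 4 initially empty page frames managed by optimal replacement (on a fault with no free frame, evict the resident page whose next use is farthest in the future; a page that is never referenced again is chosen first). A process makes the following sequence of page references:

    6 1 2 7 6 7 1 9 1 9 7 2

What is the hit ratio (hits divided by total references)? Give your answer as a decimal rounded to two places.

0.58

6 → miss, frames {6}
1 → miss, frames {6,1}
2 → miss, frames {6,1,2}
7 → miss, frames {6,1,2,7}
6 → hit
7 → hit
1 → hit
9 → miss, evict 6, frames {1,2,7,9}
1 → hit
9 → hit
7 → hit
2 → hit
Hits: 7 of 12 references → 7/12 = 0.5833.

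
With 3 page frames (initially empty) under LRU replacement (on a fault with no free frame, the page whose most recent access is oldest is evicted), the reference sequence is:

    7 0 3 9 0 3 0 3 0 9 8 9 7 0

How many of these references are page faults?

7

7: miss, frames {7}
0: miss, frames {7,0}
3: miss, frames {7,0,3}
9: miss, evict 7, frames {0,3,9}
0: hit
3: hit
0: hit
3: hit
0: hit
9: hit
8: miss, evict 3, frames {0,9,8}
9: hit
7: miss, evict 0, frames {8,9,7}
0: miss, evict 8, frames {9,7,0}
Page faults: 7.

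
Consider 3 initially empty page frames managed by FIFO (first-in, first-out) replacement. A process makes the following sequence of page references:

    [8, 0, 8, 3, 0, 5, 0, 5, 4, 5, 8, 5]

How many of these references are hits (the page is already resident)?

6

8: fault, frames (8)
0: fault, frames (8 0)
8: hit
3: fault, frames (8 0 3)
0: hit
5: fault, evict 8, frames (0 3 5)
0: hit
5: hit
4: fault, evict 0, frames (3 5 4)
5: hit
8: fault, evict 3, frames (5 4 8)
5: hit
Hits: 6.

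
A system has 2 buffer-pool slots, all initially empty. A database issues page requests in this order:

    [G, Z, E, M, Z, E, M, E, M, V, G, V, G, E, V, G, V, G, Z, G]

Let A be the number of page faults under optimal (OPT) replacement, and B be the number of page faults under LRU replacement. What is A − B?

-3

Under OPT: F F F F . F . . . F F . . F . F . . F . → 10 faults.
Under LRU: F F F F F F F . . F F . . F F F . . F . → 13 faults.
A − B = 10 − 13 = -3.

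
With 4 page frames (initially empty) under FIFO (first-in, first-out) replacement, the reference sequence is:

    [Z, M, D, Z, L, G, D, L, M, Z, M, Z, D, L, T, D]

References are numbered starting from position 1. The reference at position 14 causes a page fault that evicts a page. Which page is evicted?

pos 1: Z -> fault, frames [Z]
pos 2: M -> fault, frames [Z, M]
pos 3: D -> fault, frames [Z, M, D]
pos 4: Z -> hit
pos 5: L -> fault, frames [Z, M, D, L]
pos 6: G -> fault, evict Z, frames [M, D, L, G]
pos 7: D -> hit
pos 8: L -> hit
pos 9: M -> hit
pos 10: Z -> fault, evict M, frames [D, L, G, Z]
pos 11: M -> fault, evict D, frames [L, G, Z, M]
pos 12: Z -> hit
pos 13: D -> fault, evict L, frames [G, Z, M, D]
pos 14: L -> fault, evict G, frames [Z, M, D, L]
At position 14, page G is evicted.

G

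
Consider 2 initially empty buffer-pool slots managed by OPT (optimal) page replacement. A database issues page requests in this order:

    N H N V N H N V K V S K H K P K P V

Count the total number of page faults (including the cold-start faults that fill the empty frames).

10

N -> fault, frames [N]
H -> fault, frames [N, H]
N -> hit
V -> fault, evict H, frames [N, V]
N -> hit
H -> fault, evict V, frames [N, H]
N -> hit
V -> fault, evict N, frames [H, V]
K -> fault, evict H, frames [V, K]
V -> hit
S -> fault, evict V, frames [K, S]
K -> hit
H -> fault, evict S, frames [K, H]
K -> hit
P -> fault, evict H, frames [K, P]
K -> hit
P -> hit
V -> fault, evict P, frames [K, V]
Page faults: 10.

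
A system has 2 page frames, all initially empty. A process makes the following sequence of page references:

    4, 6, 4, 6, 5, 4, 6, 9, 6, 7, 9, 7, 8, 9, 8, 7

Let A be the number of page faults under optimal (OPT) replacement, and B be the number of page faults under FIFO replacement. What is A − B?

-2

Under OPT: F F . . F . F F . F . . F . . F → 8 faults.
Under FIFO: F F . . F F F F . F . . F F . F → 10 faults.
A − B = 8 − 10 = -2.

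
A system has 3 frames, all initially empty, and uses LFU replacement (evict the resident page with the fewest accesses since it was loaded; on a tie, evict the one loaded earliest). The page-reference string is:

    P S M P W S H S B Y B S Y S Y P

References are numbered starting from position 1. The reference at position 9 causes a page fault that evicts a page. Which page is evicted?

pos 1: P -> fault, frames {P}
pos 2: S -> fault, frames {P,S}
pos 3: M -> fault, frames {P,S,M}
pos 4: P -> hit
pos 5: W -> fault, evict S, frames {P,M,W}
pos 6: S -> fault, evict M, frames {P,W,S}
pos 7: H -> fault, evict W, frames {P,S,H}
pos 8: S -> hit
pos 9: B -> fault, evict H, frames {P,S,B}
At position 9, page H is evicted.

H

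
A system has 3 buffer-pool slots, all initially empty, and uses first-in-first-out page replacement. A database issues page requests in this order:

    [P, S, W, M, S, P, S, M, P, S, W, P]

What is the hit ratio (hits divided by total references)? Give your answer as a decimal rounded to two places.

0.42

P → miss, frames [P]
S → miss, frames [P, S]
W → miss, frames [P, S, W]
M → miss, evict P, frames [S, W, M]
S → hit
P → miss, evict S, frames [W, M, P]
S → miss, evict W, frames [M, P, S]
M → hit
P → hit
S → hit
W → miss, evict M, frames [P, S, W]
P → hit
Hits: 5 of 12 references → 5/12 = 0.4167.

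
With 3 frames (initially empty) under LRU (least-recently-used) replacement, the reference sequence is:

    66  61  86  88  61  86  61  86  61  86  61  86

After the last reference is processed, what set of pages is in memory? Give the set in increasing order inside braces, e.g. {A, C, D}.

{61, 86, 88}

66 -> fault, frames (66)
61 -> fault, frames (66 61)
86 -> fault, frames (66 61 86)
88 -> fault, evict 66, frames (61 86 88)
61 -> hit
86 -> hit
61 -> hit
86 -> hit
61 -> hit
86 -> hit
61 -> hit
86 -> hit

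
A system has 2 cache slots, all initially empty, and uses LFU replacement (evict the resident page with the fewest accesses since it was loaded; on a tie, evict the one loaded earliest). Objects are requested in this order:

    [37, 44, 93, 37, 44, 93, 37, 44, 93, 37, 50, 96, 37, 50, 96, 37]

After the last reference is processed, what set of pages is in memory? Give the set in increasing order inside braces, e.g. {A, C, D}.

{37, 96}

37 -> miss, frames (37)
44 -> miss, frames (37 44)
93 -> miss, evict 37, frames (44 93)
37 -> miss, evict 44, frames (93 37)
44 -> miss, evict 93, frames (37 44)
93 -> miss, evict 37, frames (44 93)
37 -> miss, evict 44, frames (93 37)
44 -> miss, evict 93, frames (37 44)
93 -> miss, evict 37, frames (44 93)
37 -> miss, evict 44, frames (93 37)
50 -> miss, evict 93, frames (37 50)
96 -> miss, evict 37, frames (50 96)
37 -> miss, evict 50, frames (96 37)
50 -> miss, evict 96, frames (37 50)
96 -> miss, evict 37, frames (50 96)
37 -> miss, evict 50, frames (96 37)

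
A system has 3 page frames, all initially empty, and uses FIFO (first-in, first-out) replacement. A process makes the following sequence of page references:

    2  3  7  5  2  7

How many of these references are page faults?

5

2 -> miss, frames {2}
3 -> miss, frames {2,3}
7 -> miss, frames {2,3,7}
5 -> miss, evict 2, frames {3,7,5}
2 -> miss, evict 3, frames {7,5,2}
7 -> hit
Page faults: 5.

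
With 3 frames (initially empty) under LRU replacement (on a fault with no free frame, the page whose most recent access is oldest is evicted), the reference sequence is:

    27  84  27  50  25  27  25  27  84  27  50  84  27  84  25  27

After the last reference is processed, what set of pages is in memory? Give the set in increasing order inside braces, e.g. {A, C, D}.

{25, 27, 84}

27 -> fault, frames (27)
84 -> fault, frames (27 84)
27 -> hit
50 -> fault, frames (84 27 50)
25 -> fault, evict 84, frames (27 50 25)
27 -> hit
25 -> hit
27 -> hit
84 -> fault, evict 50, frames (25 27 84)
27 -> hit
50 -> fault, evict 25, frames (84 27 50)
84 -> hit
27 -> hit
84 -> hit
25 -> fault, evict 50, frames (27 84 25)
27 -> hit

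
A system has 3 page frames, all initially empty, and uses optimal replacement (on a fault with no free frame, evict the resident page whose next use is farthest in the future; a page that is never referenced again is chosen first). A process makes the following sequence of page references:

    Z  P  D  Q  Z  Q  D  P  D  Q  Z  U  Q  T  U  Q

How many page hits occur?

8

Z → miss, frames (Z)
P → miss, frames (Z P)
D → miss, frames (Z P D)
Q → miss, evict P, frames (Z D Q)
Z → hit
Q → hit
D → hit
P → miss, evict Z, frames (D Q P)
D → hit
Q → hit
Z → miss, evict P, frames (D Q Z)
U → miss, evict Z, frames (D Q U)
Q → hit
T → miss, evict D, frames (Q U T)
U → hit
Q → hit
Hits: 8.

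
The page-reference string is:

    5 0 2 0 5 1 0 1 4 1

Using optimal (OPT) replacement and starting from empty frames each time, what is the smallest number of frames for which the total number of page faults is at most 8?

f=1: 10 faults
f=2: 6 faults
f=3: 5 faults
f=4: 5 faults
f=5: 5 faults
Smallest f with faults ≤ 8 is 2.

2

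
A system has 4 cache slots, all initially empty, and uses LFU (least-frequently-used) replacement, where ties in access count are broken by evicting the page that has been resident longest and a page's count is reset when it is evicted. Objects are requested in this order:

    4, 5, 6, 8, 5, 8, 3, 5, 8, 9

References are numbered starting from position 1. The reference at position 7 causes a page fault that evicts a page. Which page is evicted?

pos 1: 4 -> miss, frames {4}
pos 2: 5 -> miss, frames {4,5}
pos 3: 6 -> miss, frames {4,5,6}
pos 4: 8 -> miss, frames {4,5,6,8}
pos 5: 5 -> hit
pos 6: 8 -> hit
pos 7: 3 -> miss, evict 4, frames {5,6,8,3}
At position 7, page 4 is evicted.

4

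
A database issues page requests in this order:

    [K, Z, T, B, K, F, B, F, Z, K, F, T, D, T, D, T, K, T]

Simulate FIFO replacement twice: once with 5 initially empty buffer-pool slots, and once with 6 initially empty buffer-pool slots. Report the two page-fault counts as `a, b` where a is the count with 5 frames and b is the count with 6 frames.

7, 6

5 frames: F F F F . F . . . . . . F . . . F . → 7 faults.
6 frames: F F F F . F . . . . . . F . . . . . → 6 faults.
6 < 7: adding a frame reduced faults, as is typical.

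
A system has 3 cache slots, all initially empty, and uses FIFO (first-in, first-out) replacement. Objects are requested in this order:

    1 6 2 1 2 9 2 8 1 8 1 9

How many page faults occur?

1 → miss, frames {1}
6 → miss, frames {1,6}
2 → miss, frames {1,6,2}
1 → hit
2 → hit
9 → miss, evict 1, frames {6,2,9}
2 → hit
8 → miss, evict 6, frames {2,9,8}
1 → miss, evict 2, frames {9,8,1}
8 → hit
1 → hit
9 → hit
Page faults: 6.

6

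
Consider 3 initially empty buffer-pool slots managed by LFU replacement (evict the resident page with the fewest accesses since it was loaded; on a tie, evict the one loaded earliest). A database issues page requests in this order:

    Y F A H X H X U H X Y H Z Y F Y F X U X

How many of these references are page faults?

13

Y → miss, frames [Y]
F → miss, frames [Y, F]
A → miss, frames [Y, F, A]
H → miss, evict Y, frames [F, A, H]
X → miss, evict F, frames [A, H, X]
H → hit
X → hit
U → miss, evict A, frames [H, X, U]
H → hit
X → hit
Y → miss, evict U, frames [H, X, Y]
H → hit
Z → miss, evict Y, frames [H, X, Z]
Y → miss, evict Z, frames [H, X, Y]
F → miss, evict Y, frames [H, X, F]
Y → miss, evict F, frames [H, X, Y]
F → miss, evict Y, frames [H, X, F]
X → hit
U → miss, evict F, frames [H, X, U]
X → hit
Page faults: 13.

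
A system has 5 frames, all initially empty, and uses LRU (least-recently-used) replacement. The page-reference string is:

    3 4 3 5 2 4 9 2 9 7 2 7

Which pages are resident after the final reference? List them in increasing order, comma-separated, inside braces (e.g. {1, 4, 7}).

{2, 4, 5, 7, 9}

3: miss, frames [3]
4: miss, frames [3, 4]
3: hit
5: miss, frames [4, 3, 5]
2: miss, frames [4, 3, 5, 2]
4: hit
9: miss, frames [3, 5, 2, 4, 9]
2: hit
9: hit
7: miss, evict 3, frames [5, 4, 2, 9, 7]
2: hit
7: hit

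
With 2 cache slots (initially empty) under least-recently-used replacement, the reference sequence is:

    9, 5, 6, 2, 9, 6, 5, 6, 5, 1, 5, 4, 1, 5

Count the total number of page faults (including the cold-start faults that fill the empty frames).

11

9 → fault, frames {9}
5 → fault, frames {9,5}
6 → fault, evict 9, frames {5,6}
2 → fault, evict 5, frames {6,2}
9 → fault, evict 6, frames {2,9}
6 → fault, evict 2, frames {9,6}
5 → fault, evict 9, frames {6,5}
6 → hit
5 → hit
1 → fault, evict 6, frames {5,1}
5 → hit
4 → fault, evict 1, frames {5,4}
1 → fault, evict 5, frames {4,1}
5 → fault, evict 4, frames {1,5}
Page faults: 11.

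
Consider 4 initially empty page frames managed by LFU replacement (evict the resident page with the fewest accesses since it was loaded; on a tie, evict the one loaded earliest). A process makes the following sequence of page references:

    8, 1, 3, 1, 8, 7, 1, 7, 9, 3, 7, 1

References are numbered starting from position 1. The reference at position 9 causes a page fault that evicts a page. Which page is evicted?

pos 1: 8 -> fault, frames {8}
pos 2: 1 -> fault, frames {8,1}
pos 3: 3 -> fault, frames {8,1,3}
pos 4: 1 -> hit
pos 5: 8 -> hit
pos 6: 7 -> fault, frames {8,1,3,7}
pos 7: 1 -> hit
pos 8: 7 -> hit
pos 9: 9 -> fault, evict 3, frames {8,1,7,9}
At position 9, page 3 is evicted.

3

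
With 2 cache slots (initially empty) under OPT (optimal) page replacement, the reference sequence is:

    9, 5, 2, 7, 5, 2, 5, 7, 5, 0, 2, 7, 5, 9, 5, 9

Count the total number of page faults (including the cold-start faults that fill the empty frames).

9 → fault, frames {9}
5 → fault, frames {9,5}
2 → fault, evict 9, frames {5,2}
7 → fault, evict 2, frames {5,7}
5 → hit
2 → fault, evict 7, frames {5,2}
5 → hit
7 → fault, evict 2, frames {5,7}
5 → hit
0 → fault, evict 5, frames {7,0}
2 → fault, evict 0, frames {7,2}
7 → hit
5 → fault, evict 2, frames {7,5}
9 → fault, evict 7, frames {5,9}
5 → hit
9 → hit
Page faults: 10.

10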